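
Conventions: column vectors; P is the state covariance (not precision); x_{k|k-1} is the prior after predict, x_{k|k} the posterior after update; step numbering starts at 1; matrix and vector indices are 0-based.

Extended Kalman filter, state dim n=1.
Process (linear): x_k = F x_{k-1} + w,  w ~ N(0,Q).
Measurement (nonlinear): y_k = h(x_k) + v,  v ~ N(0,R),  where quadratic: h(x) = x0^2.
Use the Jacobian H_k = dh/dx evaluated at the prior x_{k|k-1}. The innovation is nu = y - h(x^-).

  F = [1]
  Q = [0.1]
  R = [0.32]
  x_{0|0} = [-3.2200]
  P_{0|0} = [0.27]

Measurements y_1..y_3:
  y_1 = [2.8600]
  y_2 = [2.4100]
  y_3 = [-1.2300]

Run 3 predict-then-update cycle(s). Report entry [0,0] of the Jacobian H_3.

step 1: x^-=[-3.2200]  P^-=[0.3700]  H_jac=[-6.4400]  S=[15.6652]  K=[-0.1521]  nu=[-7.5084]  x^+=[-2.0779]  P^+=[0.0076]
step 2: x^-=[-2.0779]  P^-=[0.1076]  H_jac=[-4.1558]  S=[2.1776]  K=[-0.2053]  nu=[-1.9077]  x^+=[-1.6863]  P^+=[0.0158]
step 3: x^-=[-1.6863]  P^-=[0.1158]  H_jac=[-3.3726]  S=[1.6373]  K=[-0.2386]  nu=[-4.0737]  x^+=[-0.7145]  P^+=[0.0226]

H_jac[0,0] = -3.3726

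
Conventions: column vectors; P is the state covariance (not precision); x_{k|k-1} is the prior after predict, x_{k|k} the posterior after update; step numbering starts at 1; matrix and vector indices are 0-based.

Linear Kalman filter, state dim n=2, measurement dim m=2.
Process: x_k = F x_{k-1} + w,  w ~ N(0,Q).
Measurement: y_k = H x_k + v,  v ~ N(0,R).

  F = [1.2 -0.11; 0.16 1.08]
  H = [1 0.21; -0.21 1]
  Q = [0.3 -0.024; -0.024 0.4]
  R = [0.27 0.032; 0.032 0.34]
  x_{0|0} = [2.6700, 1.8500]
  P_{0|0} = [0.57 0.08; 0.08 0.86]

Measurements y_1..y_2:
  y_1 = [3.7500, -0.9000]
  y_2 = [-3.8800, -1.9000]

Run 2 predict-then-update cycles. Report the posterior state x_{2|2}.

step 1: x^-=[3.0005, 2.4252]  P^-=[1.1101 0.0855; 0.0855 1.4453]  S=[1.4798 0.1842; 0.1842 1.7984]  K=[0.7825 -0.1622; 0.1663 0.7767]  nu=[0.2402, -2.6951]  x^+=[3.6256, 0.3719]  P^+=[0.2034 0.0126; 0.0126 0.2720]
step 2: x^-=[4.3098, 0.9818]  P^-=[0.5929 -0.0011; -0.0011 0.7269]  S=[0.8945 0.0591; 0.0591 1.0935]  K=[0.6726 -0.1512; 0.1259 0.6581]  nu=[-8.3960, -1.9767]  x^+=[-1.0381, -1.3765]  P^+=[0.1753 0.0069; 0.0069 0.2293]

x_post = [-1.0381, -1.3765]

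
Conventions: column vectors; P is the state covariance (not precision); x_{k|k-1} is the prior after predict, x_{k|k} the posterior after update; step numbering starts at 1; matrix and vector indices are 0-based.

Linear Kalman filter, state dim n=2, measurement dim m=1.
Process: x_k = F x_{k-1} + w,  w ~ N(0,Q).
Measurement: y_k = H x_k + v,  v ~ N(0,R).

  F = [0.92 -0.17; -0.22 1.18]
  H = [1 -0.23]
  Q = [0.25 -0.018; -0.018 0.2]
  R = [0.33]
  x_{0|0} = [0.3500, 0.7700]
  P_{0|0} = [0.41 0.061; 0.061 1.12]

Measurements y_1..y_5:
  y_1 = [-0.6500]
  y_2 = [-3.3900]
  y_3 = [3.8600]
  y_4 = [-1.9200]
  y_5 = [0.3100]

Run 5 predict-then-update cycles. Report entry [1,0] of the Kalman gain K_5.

step 1: x^-=[0.1911, 0.8316]  P^-=[0.6103 -0.2572; -0.2572 1.7477]  S=[1.1511]  K=[0.5816; -0.5726]  nu=[-0.6498]  x^+=[-0.1868, 1.2037]  P^+=[0.2210 0.1262; 0.1262 1.3702]
step 2: x^-=[-0.3765, 1.4615]  P^-=[0.4371 -0.1959; -0.1959 2.0531]  S=[0.9659]  K=[0.4992; -0.6917]  nu=[-2.6773]  x^+=[-1.7132, 3.3134]  P^+=[0.1964 0.1377; 0.1377 1.5910]
step 3: x^-=[-2.1394, 4.2867]  P^-=[0.4192 -0.2223; -0.2223 2.3533]  S=[0.9759]  K=[0.4819; -0.7824]  nu=[6.9853]  x^+=[1.2268, -1.1787]  P^+=[0.1925 0.1457; 0.1457 1.7559]
step 4: x^-=[1.3291, -1.6608]  P^-=[0.4181 -0.2456; -0.2456 2.5786]  S=[0.9975]  K=[0.4758; -0.8408]  nu=[-3.6311]  x^+=[-0.3986, 1.3921]  P^+=[0.1923 0.1534; 0.1534 1.8734]
step 5: x^-=[-0.6034, 1.7304]  P^-=[0.4189 -0.2604; -0.2604 2.7382]  S=[1.0136]  K=[0.4724; -0.8783]  nu=[1.3114]  x^+=[0.0161, 0.5786]  P^+=[0.1927 0.1601; 0.1601 1.9563]

K[1,0] = -0.8783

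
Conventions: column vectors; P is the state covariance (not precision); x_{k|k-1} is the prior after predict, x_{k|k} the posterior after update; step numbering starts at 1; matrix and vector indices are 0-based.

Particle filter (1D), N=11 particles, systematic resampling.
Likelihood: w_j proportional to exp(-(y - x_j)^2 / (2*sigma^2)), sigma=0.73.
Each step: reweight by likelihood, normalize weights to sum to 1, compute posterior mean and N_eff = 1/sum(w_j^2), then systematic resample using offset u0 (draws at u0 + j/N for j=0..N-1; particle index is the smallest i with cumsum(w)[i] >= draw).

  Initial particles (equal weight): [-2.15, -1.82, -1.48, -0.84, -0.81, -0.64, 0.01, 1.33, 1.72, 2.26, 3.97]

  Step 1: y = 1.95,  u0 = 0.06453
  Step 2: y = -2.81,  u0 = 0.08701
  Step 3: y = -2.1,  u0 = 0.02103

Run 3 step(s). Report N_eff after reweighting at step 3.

N_eff = 10.1364

step 1: w=[0.0000, 0.0000, 0.0000, 0.0003, 0.0003, 0.0007, 0.0112, 0.2664, 0.3636, 0.3492, 0.0083]  mean=1.8011  Neff=3.0738  idx=[7, 7, 7, 8, 8, 8, 8, 9, 9, 9, 9]
step 2: w=[0.3156, 0.3156, 0.3156, 0.0132, 0.0132, 0.0132, 0.0132, 0.0001, 0.0001, 0.0001, 0.0001]  mean=1.3510  Neff=3.3395  idx=[0, 0, 0, 1, 1, 1, 2, 2, 2, 2, 6]
step 3: w=[0.0993, 0.0993, 0.0993, 0.0993, 0.0993, 0.0993, 0.0993, 0.0993, 0.0993, 0.0993, 0.0070]  mean=1.3327  Neff=10.1364  idx=[0, 1, 2, 2, 3, 4, 5, 6, 7, 8, 9]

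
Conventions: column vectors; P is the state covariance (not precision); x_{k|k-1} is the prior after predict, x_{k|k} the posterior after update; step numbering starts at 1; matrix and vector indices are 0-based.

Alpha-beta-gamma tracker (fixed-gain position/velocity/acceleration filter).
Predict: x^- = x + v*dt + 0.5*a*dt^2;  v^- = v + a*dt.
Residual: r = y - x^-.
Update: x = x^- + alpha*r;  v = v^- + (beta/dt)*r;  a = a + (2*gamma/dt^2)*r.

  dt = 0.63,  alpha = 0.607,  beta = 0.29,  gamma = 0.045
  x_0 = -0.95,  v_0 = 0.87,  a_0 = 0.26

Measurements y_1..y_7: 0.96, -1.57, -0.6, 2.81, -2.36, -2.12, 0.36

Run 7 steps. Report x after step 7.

x_post = -0.8912

step 1: x_pred=-0.3503  r=1.3103  x^+=0.4451  v^+=1.6370  a^+=0.5571
step 2: x_pred=1.5869  r=-3.1569  x^+=-0.3293  v^+=0.5348  a^+=-0.1587
step 3: x_pred=-0.0239  r=-0.5761  x^+=-0.3736  v^+=0.1696  a^+=-0.2894
step 4: x_pred=-0.3242  r=3.1342  x^+=1.5783  v^+=1.4300  a^+=0.4213
step 5: x_pred=2.5628  r=-4.9228  x^+=-0.4253  v^+=-0.5706  a^+=-0.6949
step 6: x_pred=-0.9227  r=-1.1973  x^+=-1.6495  v^+=-1.5595  a^+=-0.9664
step 7: x_pred=-2.8238  r=3.1838  x^+=-0.8912  v^+=-0.7028  a^+=-0.2445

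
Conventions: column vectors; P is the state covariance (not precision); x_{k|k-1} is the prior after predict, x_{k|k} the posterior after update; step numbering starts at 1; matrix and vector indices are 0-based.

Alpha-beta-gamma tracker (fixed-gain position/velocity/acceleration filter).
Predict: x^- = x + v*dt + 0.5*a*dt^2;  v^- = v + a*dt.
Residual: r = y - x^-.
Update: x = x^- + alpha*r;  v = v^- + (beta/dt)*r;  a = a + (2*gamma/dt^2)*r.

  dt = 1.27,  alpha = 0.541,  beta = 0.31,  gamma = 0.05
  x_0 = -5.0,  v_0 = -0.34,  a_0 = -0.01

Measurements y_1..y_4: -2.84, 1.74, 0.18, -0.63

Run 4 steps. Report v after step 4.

v_post = 1.3447

step 1: x_pred=-5.4399  r=2.5999  x^+=-4.0333  v^+=0.2819  a^+=0.1512
step 2: x_pred=-3.5534  r=5.2934  x^+=-0.6897  v^+=1.7660  a^+=0.4794
step 3: x_pred=1.9398  r=-1.7598  x^+=0.9877  v^+=1.9453  a^+=0.3703
step 4: x_pred=3.7568  r=-4.3868  x^+=1.3836  v^+=1.3447  a^+=0.0983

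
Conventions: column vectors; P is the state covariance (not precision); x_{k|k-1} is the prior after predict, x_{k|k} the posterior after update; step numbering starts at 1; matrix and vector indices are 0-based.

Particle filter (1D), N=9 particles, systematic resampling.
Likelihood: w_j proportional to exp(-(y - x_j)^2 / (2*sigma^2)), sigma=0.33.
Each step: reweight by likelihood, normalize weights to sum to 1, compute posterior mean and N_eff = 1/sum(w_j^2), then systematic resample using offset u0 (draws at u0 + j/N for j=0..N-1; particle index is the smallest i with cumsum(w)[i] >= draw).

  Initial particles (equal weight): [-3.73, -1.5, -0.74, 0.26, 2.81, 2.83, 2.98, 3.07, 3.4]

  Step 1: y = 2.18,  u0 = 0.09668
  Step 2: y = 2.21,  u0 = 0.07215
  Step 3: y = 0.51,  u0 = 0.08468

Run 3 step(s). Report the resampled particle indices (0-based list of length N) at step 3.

resampled_idx = [0, 1, 2, 2, 3, 4, 5, 6, 7]

step 1: w=[0.0000, 0.0000, 0.0000, 0.0000, 0.4191, 0.3726, 0.1373, 0.0683, 0.0028]  mean=2.8602  Neff=2.9589  idx=[4, 4, 4, 5, 5, 5, 5, 6, 7]
step 2: w=[0.1410, 0.1410, 0.1410, 0.1260, 0.1260, 0.1260, 0.1260, 0.0484, 0.0247]  mean=2.8347  Neff=7.9315  idx=[0, 1, 2, 2, 3, 4, 5, 6, 7]
step 3: w=[0.1506, 0.1506, 0.1506, 0.1506, 0.0985, 0.0985, 0.0985, 0.0985, 0.0036]  mean=2.8185  Neff=7.7205  idx=[0, 1, 2, 2, 3, 4, 5, 6, 7]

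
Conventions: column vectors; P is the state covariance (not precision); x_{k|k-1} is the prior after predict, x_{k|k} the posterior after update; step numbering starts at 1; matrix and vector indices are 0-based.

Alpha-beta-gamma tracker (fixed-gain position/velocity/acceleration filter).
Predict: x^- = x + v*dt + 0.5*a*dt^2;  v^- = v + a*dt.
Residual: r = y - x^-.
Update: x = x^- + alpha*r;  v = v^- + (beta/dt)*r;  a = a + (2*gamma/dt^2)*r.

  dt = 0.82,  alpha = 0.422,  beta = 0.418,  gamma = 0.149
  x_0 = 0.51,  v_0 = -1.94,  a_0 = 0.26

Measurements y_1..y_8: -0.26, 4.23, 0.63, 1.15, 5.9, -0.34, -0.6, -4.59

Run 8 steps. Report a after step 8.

a_post = -4.1799

step 1: x_pred=-0.9934  r=0.7334  x^+=-0.6839  v^+=-1.3530  a^+=0.5850
step 2: x_pred=-1.5966  r=5.8266  x^+=0.8622  v^+=2.0969  a^+=3.1673
step 3: x_pred=3.6465  r=-3.0165  x^+=2.3736  v^+=3.1564  a^+=1.8304
step 4: x_pred=5.5772  r=-4.4272  x^+=3.7089  v^+=2.4006  a^+=-0.1317
step 5: x_pred=5.6331  r=0.2669  x^+=5.7458  v^+=2.4286  a^+=-0.0134
step 6: x_pred=7.7327  r=-8.0727  x^+=4.3260  v^+=-1.6975  a^+=-3.5911
step 7: x_pred=1.7268  r=-2.3268  x^+=0.7449  v^+=-5.8283  a^+=-4.6223
step 8: x_pred=-5.5884  r=0.9984  x^+=-5.1671  v^+=-9.1097  a^+=-4.1799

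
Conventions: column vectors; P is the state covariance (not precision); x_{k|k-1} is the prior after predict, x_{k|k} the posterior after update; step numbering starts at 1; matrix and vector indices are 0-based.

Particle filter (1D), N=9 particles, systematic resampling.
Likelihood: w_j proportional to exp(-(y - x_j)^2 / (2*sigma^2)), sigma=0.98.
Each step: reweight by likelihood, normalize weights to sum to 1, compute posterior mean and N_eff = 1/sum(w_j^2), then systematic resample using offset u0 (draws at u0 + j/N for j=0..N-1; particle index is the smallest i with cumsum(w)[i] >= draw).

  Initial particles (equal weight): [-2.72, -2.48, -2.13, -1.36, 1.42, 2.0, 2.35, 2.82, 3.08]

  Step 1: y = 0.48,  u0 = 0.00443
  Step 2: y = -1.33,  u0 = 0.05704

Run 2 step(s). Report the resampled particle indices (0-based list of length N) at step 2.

resampled_idx = [0, 0, 0, 1, 1, 1, 1, 1, 1]

step 1: w=[0.0035, 0.0075, 0.0206, 0.1229, 0.4520, 0.2150, 0.1159, 0.0414, 0.0212]  mean=1.2874  Neff=3.5496  idx=[1, 3, 4, 4, 4, 4, 5, 5, 6]
step 2: w=[0.3165, 0.6298, 0.0123, 0.0123, 0.0123, 0.0123, 0.0020, 0.0020, 0.0005]  mean=-1.5627  Neff=2.0100  idx=[0, 0, 0, 1, 1, 1, 1, 1, 1]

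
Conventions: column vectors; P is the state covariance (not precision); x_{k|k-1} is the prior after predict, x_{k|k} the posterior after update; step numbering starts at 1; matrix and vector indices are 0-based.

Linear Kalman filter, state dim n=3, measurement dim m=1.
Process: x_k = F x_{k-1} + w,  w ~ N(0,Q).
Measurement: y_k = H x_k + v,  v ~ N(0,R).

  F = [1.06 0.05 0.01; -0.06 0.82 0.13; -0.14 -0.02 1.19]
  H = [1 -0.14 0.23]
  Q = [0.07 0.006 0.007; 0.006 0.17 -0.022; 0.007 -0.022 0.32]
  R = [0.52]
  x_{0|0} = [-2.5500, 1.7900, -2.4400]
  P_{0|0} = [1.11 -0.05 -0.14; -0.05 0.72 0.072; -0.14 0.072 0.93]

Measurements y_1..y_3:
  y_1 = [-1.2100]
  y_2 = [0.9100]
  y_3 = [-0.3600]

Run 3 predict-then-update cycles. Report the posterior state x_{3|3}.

x_post = [0.2226, 0.1587, -2.9860]

step 1: x^-=[-2.6379, 1.3036, -2.5824]  P^-=[1.3109 -0.0953 -0.3181; -0.0953 0.6963 0.2077; -0.3181 0.2077 1.7020]  S=[1.8016]  K=[0.6944; -0.0805; 0.0246]  nu=[2.2044]  x^+=[-1.1071, 1.1261, -2.5282]  P^+=[0.4421 0.0054 -0.3488; 0.0054 0.6846 0.2112; -0.3488 0.2112 1.7009]
step 2: x^-=[-1.1425, 0.6612, -2.8761]  P^-=[0.5620 -0.0319 -0.4662; -0.0319 0.7106 0.4698; -0.4662 0.4698 2.8438]  S=[1.0106]  K=[0.4544; -0.0231; 0.1208]  nu=[2.8066]  x^+=[0.1329, 0.5964, -2.5371]  P^+=[0.3533 -0.0213 -0.5217; -0.0213 0.7101 0.4727; -0.5217 0.4727 2.8290]
step 3: x^-=[0.1453, 0.1512, -3.0497]  P^-=[0.4562 -0.0668 -0.6412; -0.0668 0.8075 0.9161; -0.6412 0.9161 4.4846]  S=[0.8940]  K=[0.3558; 0.0345; 0.2931]  nu=[0.2173]  x^+=[0.2226, 0.1587, -2.9860]  P^+=[0.3430 -0.0778 -0.7344; -0.0778 0.8065 0.9071; -0.7344 0.9071 4.4078]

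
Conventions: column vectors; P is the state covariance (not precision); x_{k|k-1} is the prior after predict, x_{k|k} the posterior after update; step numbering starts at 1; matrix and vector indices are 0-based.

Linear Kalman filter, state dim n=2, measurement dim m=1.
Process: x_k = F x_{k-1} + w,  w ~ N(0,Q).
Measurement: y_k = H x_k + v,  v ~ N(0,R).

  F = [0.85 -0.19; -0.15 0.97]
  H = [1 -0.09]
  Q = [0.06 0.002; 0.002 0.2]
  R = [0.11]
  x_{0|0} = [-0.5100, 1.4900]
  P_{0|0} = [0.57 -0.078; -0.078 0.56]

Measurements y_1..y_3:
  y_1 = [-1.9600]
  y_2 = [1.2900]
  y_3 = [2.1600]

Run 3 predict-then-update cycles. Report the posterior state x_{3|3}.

step 1: x^-=[-0.7166, 1.5218]  P^-=[0.5172 -0.2404; -0.2404 0.7624]  S=[0.6767]  K=[0.7963; -0.4567]  nu=[-1.1064]  x^+=[-1.5977, 2.0271]  P^+=[0.0881 0.0057; 0.0057 0.6213]
step 2: x^-=[-1.7432, 2.2059]  P^-=[0.1443 -0.1189; -0.1189 0.7849]  S=[0.2820]  K=[0.5495; -0.6721]  nu=[3.2317]  x^+=[0.0325, 0.0340]  P^+=[0.0591 -0.0148; -0.0148 0.6575]
step 3: x^-=[0.0212, 0.0281]  P^-=[0.1312 -0.1393; -0.1393 0.8243]  S=[0.2730]  K=[0.5266; -0.7821]  nu=[2.1414]  x^+=[1.1489, -1.6467]  P^+=[0.0555 -0.0269; -0.0269 0.6573]

x_post = [1.1489, -1.6467]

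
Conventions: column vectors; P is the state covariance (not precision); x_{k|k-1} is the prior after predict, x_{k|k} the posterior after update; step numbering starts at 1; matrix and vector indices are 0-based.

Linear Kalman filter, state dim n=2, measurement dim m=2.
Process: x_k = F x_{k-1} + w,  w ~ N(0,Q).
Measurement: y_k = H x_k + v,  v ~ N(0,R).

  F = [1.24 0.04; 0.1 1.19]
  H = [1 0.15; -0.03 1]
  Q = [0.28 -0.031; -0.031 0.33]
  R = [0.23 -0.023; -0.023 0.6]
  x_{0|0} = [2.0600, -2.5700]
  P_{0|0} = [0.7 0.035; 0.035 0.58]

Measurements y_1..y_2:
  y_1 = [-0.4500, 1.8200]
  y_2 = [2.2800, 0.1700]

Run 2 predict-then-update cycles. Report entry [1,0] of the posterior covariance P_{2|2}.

step 1: x^-=[2.4516, -2.8523]  P^-=[1.3607 0.1352; 0.1352 1.1667]  S=[1.6575 0.2458; 0.2458 1.7598]  K=[0.8427 -0.0641; 0.0911 0.6479]  nu=[-2.4738, 4.7458]  x^+=[0.0631, -0.0026]  P^+=[0.2030 -0.0517; -0.0517 0.3851]
step 2: x^-=[0.0781, 0.0032]  P^-=[0.5877 -0.0640; -0.0640 0.8651]  S=[0.8179 0.0254; 0.0254 1.4695]  K=[0.7089 -0.0678; 0.0621 0.5889]  nu=[2.2014, 0.1691]  x^+=[1.6271, 0.2395]  P^+=[0.1724 -0.0518; -0.0518 0.3504]

P_post[1,0] = -0.0518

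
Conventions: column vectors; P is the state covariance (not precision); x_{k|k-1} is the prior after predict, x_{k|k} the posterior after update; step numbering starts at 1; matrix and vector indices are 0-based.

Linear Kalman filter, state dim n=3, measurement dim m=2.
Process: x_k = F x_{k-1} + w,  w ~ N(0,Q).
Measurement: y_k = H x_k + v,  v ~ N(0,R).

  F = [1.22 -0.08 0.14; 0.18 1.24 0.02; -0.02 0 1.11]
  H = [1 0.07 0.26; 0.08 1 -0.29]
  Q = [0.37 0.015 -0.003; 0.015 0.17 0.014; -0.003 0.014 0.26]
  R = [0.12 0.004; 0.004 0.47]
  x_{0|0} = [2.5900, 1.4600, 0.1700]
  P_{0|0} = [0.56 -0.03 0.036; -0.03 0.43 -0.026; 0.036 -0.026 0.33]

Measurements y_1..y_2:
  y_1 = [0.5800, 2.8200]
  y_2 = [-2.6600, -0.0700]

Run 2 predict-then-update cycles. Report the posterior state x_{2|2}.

step 1: x^-=[3.0668, 2.2800, 0.1369]  P^-=[1.2315 0.0486 0.0855; 0.0486 0.8350 -0.0086; 0.0855 -0.0086 0.6652]  S=[1.4515 0.1346; 0.1346 1.3776]  K=[0.8657 0.0042; 0.0157 0.6092; 0.1925 -0.1601]  nu=[-2.6820, 0.3344]  x^+=[0.7464, 2.4415, -0.4330]  P^+=[0.1427 -0.0457 -0.1369; -0.0457 0.3208 0.1060; -0.1369 0.1060 0.5844]
step 2: x^-=[0.6547, 3.1532, -0.4955]  P^-=[0.5557 -0.0409 -0.1102; -0.0409 0.6520 0.1461; -0.1102 0.1461 0.9862]  S=[0.6878 0.0433; 0.0433 1.1223]  K=[0.7619 0.0023; 0.0282 0.5392; 0.2364 -0.1416]  nu=[-3.4066, -3.4193]  x^+=[-1.9485, 1.2135, -0.8167]  P^+=[0.1562 -0.0748 -0.2290; -0.0748 0.3239 0.2219; -0.2290 0.2219 0.9281]

x_post = [-1.9485, 1.2135, -0.8167]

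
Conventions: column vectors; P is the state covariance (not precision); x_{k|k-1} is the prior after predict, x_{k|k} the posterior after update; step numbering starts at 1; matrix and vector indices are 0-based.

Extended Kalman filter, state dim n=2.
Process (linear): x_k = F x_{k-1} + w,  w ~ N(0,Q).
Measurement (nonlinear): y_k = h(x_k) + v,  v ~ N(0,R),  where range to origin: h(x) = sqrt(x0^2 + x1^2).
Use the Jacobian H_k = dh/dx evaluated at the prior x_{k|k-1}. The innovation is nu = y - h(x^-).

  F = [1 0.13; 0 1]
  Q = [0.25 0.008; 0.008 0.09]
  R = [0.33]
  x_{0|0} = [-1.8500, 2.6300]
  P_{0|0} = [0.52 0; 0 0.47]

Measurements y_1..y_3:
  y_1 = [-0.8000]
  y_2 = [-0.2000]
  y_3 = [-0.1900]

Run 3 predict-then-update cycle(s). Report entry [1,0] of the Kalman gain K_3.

step 1: x^-=[-1.5081, 2.6300]  P^-=[0.7779 0.0691; 0.0691 0.5600]  H_jac=[-0.4974 0.8675]  S=[0.8843]  K=[-0.3698; 0.5105]  nu=[-3.8317]  x^+=[-0.0910, 0.6739]  P^+=[0.6570 0.2361; 0.2361 0.3296]
step 2: x^-=[-0.0034, 0.6739]  P^-=[0.9739 0.2869; 0.2869 0.4196]  H_jac=[-0.0051 1.0000]  S=[0.7467]  K=[0.3776; 0.5600]  nu=[-0.8739]  x^+=[-0.3334, 0.1846]  P^+=[0.8675 0.1290; 0.1290 0.1854]
step 3: x^-=[-0.3094, 0.1846]  P^-=[1.1541 0.1611; 0.1611 0.2754]  H_jac=[-0.8588 0.5123]  S=[1.1118]  K=[-0.8173; 0.0025]  nu=[-0.5503]  x^+=[0.1403, 0.1832]  P^+=[0.4115 0.1633; 0.1633 0.2754]

K[1,0] = 0.0025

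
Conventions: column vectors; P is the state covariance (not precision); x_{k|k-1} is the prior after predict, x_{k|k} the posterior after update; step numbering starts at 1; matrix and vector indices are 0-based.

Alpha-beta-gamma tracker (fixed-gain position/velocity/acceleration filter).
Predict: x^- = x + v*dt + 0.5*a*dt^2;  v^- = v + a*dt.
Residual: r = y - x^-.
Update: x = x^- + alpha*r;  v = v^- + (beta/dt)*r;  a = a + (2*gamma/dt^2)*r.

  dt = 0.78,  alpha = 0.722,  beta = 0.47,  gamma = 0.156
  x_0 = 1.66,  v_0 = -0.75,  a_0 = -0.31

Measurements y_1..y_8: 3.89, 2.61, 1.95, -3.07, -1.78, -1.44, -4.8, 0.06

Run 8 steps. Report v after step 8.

v_post = 2.3493

step 1: x_pred=0.9807  r=2.9093  x^+=3.0812  v^+=0.7612  a^+=1.1819
step 2: x_pred=4.0345  r=-1.4245  x^+=3.0060  v^+=0.8248  a^+=0.4514
step 3: x_pred=3.7867  r=-1.8367  x^+=2.4606  v^+=0.0702  a^+=-0.4905
step 4: x_pred=2.3661  r=-5.4361  x^+=-1.5588  v^+=-3.5880  a^+=-3.2782
step 5: x_pred=-5.3546  r=3.5746  x^+=-2.7737  v^+=-3.9911  a^+=-1.4451
step 6: x_pred=-6.3264  r=4.8864  x^+=-2.7984  v^+=-2.1739  a^+=1.0608
step 7: x_pred=-4.1714  r=-0.6286  x^+=-4.6252  v^+=-1.7253  a^+=0.7384
step 8: x_pred=-5.7464  r=5.8064  x^+=-1.5542  v^+=2.3493  a^+=3.7160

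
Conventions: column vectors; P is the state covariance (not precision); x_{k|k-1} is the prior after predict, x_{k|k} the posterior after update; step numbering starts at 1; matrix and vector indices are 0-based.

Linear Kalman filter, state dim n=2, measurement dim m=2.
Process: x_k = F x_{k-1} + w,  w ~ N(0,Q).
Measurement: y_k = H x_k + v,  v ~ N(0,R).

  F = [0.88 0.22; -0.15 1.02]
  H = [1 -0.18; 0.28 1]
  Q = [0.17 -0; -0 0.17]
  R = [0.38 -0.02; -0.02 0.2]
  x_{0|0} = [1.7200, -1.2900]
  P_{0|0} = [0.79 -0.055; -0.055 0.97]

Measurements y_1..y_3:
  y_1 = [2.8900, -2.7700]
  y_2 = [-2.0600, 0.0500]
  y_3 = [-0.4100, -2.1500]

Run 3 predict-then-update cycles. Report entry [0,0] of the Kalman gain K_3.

K[0,0] = 0.4351

step 1: x^-=[1.2298, -1.5738]  P^-=[0.8074 0.0658; 0.0658 1.2138]  S=[1.2031 0.0501; 0.0501 1.5140]  K=[0.6542 0.1712; -0.1610 0.8192]  nu=[1.3769, -1.5405]  x^+=[1.8669, -3.0576]  P^+=[0.2370 -0.0452; -0.0452 0.1797]
step 2: x^-=[0.9702, -3.3987]  P^-=[0.3447 -0.0301; -0.0301 0.3762]  S=[0.7477 -0.0197; -0.0197 0.5864]  K=[0.4717 0.1292; -0.1143 0.6233]  nu=[-3.6419, 3.1771]  x^+=[-0.3371, -1.0021]  P^+=[0.1710 -0.0315; -0.0315 0.1358]
step 3: x^-=[-0.5171, -0.9716]  P^-=[0.2968 -0.0193; -0.0193 0.3247]  S=[0.6943 -0.0137; -0.0137 0.5372]  K=[0.4351 0.1298; -0.1003 0.5919]  nu=[-0.0678, -1.0336]  x^+=[-0.6808, -1.5766]  P^+=[0.1579 -0.0269; -0.0269 0.1279]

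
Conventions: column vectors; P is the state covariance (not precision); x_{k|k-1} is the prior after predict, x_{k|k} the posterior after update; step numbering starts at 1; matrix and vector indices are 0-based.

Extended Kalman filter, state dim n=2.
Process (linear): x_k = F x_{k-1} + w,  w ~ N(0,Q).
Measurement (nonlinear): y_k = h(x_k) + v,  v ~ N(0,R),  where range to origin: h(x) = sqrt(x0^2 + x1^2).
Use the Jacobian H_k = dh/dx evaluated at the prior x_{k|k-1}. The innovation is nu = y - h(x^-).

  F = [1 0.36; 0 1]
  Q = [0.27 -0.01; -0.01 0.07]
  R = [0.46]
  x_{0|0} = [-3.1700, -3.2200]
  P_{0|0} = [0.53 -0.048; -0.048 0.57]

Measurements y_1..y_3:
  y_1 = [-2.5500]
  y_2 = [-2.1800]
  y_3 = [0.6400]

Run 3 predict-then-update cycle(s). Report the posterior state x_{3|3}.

x_post = [0.2766, 0.8493]

step 1: x^-=[-4.3292, -3.2200]  P^-=[0.8393 0.1472; 0.1472 0.6400]  H_jac=[-0.8024 -0.5968]  S=[1.3693]  K=[-0.5560; -0.3652]  nu=[-7.9454]  x^+=[0.0883, -0.3184]  P^+=[0.4160 -0.1308; -0.1308 0.4574]
step 2: x^-=[-0.0263, -0.3184]  P^-=[0.6511 0.0238; 0.0238 0.5274]  H_jac=[-0.0824 -0.9966]  S=[0.9921]  K=[-0.0780; -0.5317]  nu=[-2.4994]  x^+=[0.1687, 1.0107]  P^+=[0.6451 -0.0173; -0.0173 0.2469]
step 3: x^-=[0.5325, 1.0107]  P^-=[0.9346 0.0615; 0.0615 0.3169]  H_jac=[0.4662 0.8847]  S=[0.9619]  K=[0.5096; 0.3213]  nu=[-0.5024]  x^+=[0.2766, 0.8493]  P^+=[0.6849 -0.0959; -0.0959 0.2176]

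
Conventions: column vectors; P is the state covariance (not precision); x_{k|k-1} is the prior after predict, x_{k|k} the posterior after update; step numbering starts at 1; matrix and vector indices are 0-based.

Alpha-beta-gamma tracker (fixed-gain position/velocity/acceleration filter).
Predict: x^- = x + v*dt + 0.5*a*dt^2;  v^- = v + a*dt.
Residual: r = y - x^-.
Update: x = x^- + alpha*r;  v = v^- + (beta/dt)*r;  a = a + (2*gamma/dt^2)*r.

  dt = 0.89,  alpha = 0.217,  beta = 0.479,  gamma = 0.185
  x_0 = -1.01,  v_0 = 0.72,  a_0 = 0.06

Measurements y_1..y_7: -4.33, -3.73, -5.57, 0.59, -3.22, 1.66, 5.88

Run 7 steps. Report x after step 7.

x_post = 11.9469

step 1: x_pred=-0.3454  r=-3.9846  x^+=-1.2101  v^+=-1.3711  a^+=-1.8012
step 2: x_pred=-3.1437  r=-0.5863  x^+=-3.2710  v^+=-3.2897  a^+=-2.0751
step 3: x_pred=-7.0207  r=1.4507  x^+=-6.7059  v^+=-4.3558  a^+=-1.3975
step 4: x_pred=-11.1360  r=11.7260  x^+=-8.5915  v^+=0.7114  a^+=4.0799
step 5: x_pred=-6.3425  r=3.1225  x^+=-5.6649  v^+=6.0230  a^+=5.5384
step 6: x_pred=1.8891  r=-0.2291  x^+=1.8394  v^+=10.8289  a^+=5.4314
step 7: x_pred=13.6283  r=-7.7483  x^+=11.9469  v^+=11.4928  a^+=1.8121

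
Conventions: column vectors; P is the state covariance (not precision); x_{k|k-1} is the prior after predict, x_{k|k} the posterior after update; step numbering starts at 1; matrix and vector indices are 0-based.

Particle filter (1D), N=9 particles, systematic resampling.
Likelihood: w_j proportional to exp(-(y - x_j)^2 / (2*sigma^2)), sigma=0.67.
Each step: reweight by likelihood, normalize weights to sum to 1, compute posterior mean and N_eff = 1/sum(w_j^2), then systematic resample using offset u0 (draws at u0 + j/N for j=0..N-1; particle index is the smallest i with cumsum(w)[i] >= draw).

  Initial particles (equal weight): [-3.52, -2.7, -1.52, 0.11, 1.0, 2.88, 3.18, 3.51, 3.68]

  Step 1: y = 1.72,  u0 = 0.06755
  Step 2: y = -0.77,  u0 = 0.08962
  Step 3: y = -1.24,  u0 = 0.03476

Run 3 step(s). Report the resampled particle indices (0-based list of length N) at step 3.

step 1: w=[0.0000, 0.0000, 0.0000, 0.0571, 0.5754, 0.2290, 0.0954, 0.0289, 0.0142]  mean=1.6982  Neff=2.5196  idx=[4, 4, 4, 4, 4, 4, 5, 5, 6]
step 2: w=[0.1667, 0.1667, 0.1667, 0.1667, 0.1667, 0.1667, 0.0000, 0.0000, 0.0000]  mean=1.0000  Neff=6.0000  idx=[0, 1, 1, 2, 3, 3, 4, 5, 5]
step 3: w=[0.1111, 0.1111, 0.1111, 0.1111, 0.1111, 0.1111, 0.1111, 0.1111, 0.1111]  mean=1.0000  Neff=9.0000  idx=[0, 1, 2, 3, 4, 5, 6, 7, 8]

resampled_idx = [0, 1, 2, 3, 4, 5, 6, 7, 8]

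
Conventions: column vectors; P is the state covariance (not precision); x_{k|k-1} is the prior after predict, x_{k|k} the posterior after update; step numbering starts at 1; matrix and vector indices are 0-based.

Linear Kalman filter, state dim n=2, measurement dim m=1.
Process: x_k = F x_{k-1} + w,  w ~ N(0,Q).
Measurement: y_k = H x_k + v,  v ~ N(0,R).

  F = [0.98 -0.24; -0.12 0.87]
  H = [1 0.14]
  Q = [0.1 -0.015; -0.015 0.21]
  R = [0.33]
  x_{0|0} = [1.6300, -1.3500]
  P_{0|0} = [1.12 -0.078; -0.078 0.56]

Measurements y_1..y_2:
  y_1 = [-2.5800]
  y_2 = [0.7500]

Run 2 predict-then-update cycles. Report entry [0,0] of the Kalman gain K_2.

step 1: x^-=[1.9214, -1.3701]  P^-=[1.2446 -0.3324; -0.3324 0.6663]  S=[1.4946]  K=[0.8016; -0.1600]  nu=[-4.3096]  x^+=[-1.5332, -0.6806]  P^+=[0.2842 -0.1407; -0.1407 0.6280]
step 2: x^-=[-1.3392, -0.4082]  P^-=[0.4753 -0.3036; -0.3036 0.7188]  S=[0.7344]  K=[0.5894; -0.2763]  nu=[2.1463]  x^+=[-0.0742, -1.0013]  P^+=[0.2202 -0.1840; -0.1840 0.6627]

K[0,0] = 0.5894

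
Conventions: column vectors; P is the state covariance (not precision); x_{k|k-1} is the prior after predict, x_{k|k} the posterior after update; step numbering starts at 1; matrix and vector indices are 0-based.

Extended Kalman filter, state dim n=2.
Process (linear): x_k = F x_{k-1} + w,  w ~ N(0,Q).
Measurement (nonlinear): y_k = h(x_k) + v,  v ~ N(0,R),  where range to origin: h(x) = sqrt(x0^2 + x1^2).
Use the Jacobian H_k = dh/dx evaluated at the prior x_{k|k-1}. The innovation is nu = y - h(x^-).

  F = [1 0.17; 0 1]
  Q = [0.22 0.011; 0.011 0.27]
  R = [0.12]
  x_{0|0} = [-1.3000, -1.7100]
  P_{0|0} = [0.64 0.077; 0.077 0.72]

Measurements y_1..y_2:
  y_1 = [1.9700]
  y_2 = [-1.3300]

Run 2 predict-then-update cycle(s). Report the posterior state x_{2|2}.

x_post = [0.2321, 0.4755]

step 1: x^-=[-1.5907, -1.7100]  P^-=[0.9070 0.2104; 0.2104 0.9900]  H_jac=[-0.6811 -0.7322]  S=[1.2813]  K=[-0.6023; -0.6775]  nu=[-0.3655]  x^+=[-1.3706, -1.4624]  P^+=[0.4421 -0.3125; -0.3125 0.4018]
step 2: x^-=[-1.6192, -1.4624]  P^-=[0.5674 -0.2332; -0.2332 0.6718]  H_jac=[-0.7421 -0.6703]  S=[0.5023]  K=[-0.5272; -0.5518]  nu=[-3.5118]  x^+=[0.2321, 0.4755]  P^+=[0.4279 -0.3794; -0.3794 0.5188]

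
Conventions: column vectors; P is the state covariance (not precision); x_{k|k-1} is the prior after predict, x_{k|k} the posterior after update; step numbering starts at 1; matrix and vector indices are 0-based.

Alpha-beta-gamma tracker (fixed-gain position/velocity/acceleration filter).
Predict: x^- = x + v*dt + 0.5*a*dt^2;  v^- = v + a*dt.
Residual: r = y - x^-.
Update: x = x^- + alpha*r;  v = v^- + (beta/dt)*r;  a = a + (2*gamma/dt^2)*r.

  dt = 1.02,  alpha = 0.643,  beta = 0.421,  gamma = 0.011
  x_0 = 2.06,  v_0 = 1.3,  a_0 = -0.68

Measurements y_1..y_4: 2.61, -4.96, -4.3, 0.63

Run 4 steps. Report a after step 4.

step 1: x_pred=3.0323  r=-0.4223  x^+=2.7607  v^+=0.4321  a^+=-0.6889
step 2: x_pred=2.8431  r=-7.8031  x^+=-2.1743  v^+=-3.4913  a^+=-0.8539
step 3: x_pred=-6.1796  r=1.8796  x^+=-4.9710  v^+=-3.5865  a^+=-0.8142
step 4: x_pred=-9.0528  r=9.6828  x^+=-2.8268  v^+=-0.4204  a^+=-0.6094

a_post = -0.6094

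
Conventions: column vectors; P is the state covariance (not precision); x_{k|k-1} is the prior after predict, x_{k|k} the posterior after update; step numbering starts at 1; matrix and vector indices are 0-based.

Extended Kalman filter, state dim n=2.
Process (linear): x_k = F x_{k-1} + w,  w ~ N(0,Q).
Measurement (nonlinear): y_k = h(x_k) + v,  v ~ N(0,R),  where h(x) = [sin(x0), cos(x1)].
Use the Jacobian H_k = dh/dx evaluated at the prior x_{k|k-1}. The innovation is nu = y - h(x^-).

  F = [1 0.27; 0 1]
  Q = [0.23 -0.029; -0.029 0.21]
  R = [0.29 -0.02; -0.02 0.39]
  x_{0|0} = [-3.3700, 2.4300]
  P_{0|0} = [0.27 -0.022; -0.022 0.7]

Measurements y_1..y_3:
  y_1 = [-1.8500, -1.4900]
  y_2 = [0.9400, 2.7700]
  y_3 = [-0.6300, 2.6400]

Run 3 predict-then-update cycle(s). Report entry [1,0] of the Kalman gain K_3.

K[1,0] = 0.1984

step 1: x^-=[-2.7139, 2.4300]  P^-=[0.5392 0.1380; 0.1380 0.9100]  H_jac=[-0.9099 0.0000; 0.0000 -0.6530]  S=[0.7364 0.0620; 0.0620 0.7781]  K=[-0.6609 -0.0632; -0.1069 -0.7552]  nu=[-1.4352, -0.7327]  x^+=[-1.7191, 3.1368]  P^+=[0.2092 0.0175; 0.0175 0.4478]
step 2: x^-=[-0.8722, 3.1368]  P^-=[0.4813 0.1094; 0.1094 0.6578]  H_jac=[0.6432 0.0000; 0.0000 -0.0048]  S=[0.4891 -0.0203; -0.0203 0.3900]  K=[0.6342 0.0317; 0.1438 -0.0006]  nu=[1.7057, 3.7700]  x^+=[0.3293, 3.3800]  P^+=[0.2850 0.0649; 0.0649 0.6476]
step 3: x^-=[1.2419, 3.3800]  P^-=[0.5972 0.2107; 0.2107 0.8576]  H_jac=[0.3230 0.0000; 0.0000 0.2362]  S=[0.3523 -0.0039; -0.0039 0.4378]  K=[0.5489 0.1186; 0.1984 0.4644]  nu=[-1.5764, 3.6117]  x^+=[0.8050, 4.7445]  P^+=[0.4855 0.1493; 0.1493 0.7501]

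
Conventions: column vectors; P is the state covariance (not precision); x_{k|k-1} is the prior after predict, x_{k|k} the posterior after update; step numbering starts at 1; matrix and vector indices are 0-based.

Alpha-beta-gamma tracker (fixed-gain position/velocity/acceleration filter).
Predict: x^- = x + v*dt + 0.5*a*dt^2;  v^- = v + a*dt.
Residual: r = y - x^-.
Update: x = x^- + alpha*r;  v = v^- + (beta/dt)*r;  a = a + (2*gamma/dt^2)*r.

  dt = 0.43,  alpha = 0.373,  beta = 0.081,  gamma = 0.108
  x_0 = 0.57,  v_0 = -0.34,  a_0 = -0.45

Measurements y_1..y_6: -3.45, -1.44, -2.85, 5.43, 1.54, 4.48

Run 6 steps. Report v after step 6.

v_post = 7.6365

step 1: x_pred=0.3822  r=-3.8322  x^+=-1.0472  v^+=-1.2554  a^+=-4.9268
step 2: x_pred=-2.0425  r=0.6025  x^+=-1.8178  v^+=-3.2604  a^+=-4.2229
step 3: x_pred=-3.6101  r=0.7601  x^+=-3.3266  v^+=-4.9331  a^+=-3.3349
step 4: x_pred=-5.7561  r=11.1861  x^+=-1.5837  v^+=-4.2599  a^+=9.7327
step 5: x_pred=-2.5157  r=4.0557  x^+=-1.0029  v^+=0.6891  a^+=14.4706
step 6: x_pred=0.6312  r=3.8488  x^+=2.0668  v^+=7.6365  a^+=18.9667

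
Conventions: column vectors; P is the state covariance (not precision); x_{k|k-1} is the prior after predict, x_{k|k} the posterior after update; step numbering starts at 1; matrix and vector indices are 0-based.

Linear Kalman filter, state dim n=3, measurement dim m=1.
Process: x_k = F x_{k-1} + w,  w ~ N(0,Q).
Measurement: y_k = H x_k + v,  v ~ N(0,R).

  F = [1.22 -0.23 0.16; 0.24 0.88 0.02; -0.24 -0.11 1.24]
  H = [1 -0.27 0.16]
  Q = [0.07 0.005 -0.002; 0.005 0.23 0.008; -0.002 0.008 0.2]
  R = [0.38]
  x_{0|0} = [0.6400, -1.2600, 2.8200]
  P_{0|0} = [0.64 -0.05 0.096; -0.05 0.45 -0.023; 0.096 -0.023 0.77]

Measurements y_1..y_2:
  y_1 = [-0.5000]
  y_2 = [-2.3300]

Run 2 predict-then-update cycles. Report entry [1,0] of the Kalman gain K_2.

step 1: x^-=[1.5218, -0.8988, 3.4818]  P^-=[1.1333 0.0558 0.1272; 0.0558 0.5946 -0.0384; 0.1272 -0.0384 1.3728]  S=[1.6057]  K=[0.7091; -0.0691; 0.2225]  nu=[-2.8216]  x^+=[-0.4790, -0.7039, 2.8541]  P^+=[0.3259 0.1344 -0.1261; 0.1344 0.5870 -0.0137; -0.1261 -0.0137 1.2933]
step 2: x^-=[0.0342, -0.6773, 3.7315]  P^-=[0.4956 0.1129 -0.0184; 0.1129 0.7589 -0.1193; -0.0184 -0.1193 2.3003]  S=[0.9333]  K=[0.4952; -0.1191; 0.4092]  nu=[-3.1441]  x^+=[-1.5228, -0.3029, 2.4449]  P^+=[0.2667 0.1679 -0.2075; 0.1679 0.7457 -0.0738; -0.2075 -0.0738 2.1441]

K[1,0] = -0.1191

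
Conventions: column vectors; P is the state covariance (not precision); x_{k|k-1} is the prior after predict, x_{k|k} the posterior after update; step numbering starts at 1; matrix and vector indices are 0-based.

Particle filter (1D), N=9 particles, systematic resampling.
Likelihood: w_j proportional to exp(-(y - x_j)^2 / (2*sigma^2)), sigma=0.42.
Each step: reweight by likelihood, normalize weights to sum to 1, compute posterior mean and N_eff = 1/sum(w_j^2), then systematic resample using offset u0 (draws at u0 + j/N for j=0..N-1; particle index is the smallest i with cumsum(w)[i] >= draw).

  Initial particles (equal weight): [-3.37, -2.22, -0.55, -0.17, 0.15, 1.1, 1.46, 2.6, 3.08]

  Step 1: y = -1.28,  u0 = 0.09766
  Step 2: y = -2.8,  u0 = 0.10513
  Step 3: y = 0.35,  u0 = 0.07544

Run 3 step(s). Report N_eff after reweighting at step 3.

step 1: w=[0.0000, 0.2432, 0.6572, 0.0906, 0.0090, 0.0000, 0.0000, 0.0000, 0.0000]  mean=-0.9154  Neff=2.0028  idx=[1, 1, 2, 2, 2, 2, 2, 2, 3]
step 2: w=[0.5000, 0.5000, 0.0000, 0.0000, 0.0000, 0.0000, 0.0000, 0.0000, 0.0000]  mean=-2.2200  Neff=2.0000  idx=[0, 0, 0, 0, 1, 1, 1, 1, 1]
step 3: w=[0.1111, 0.1111, 0.1111, 0.1111, 0.1111, 0.1111, 0.1111, 0.1111, 0.1111]  mean=-2.2200  Neff=9.0000  idx=[0, 1, 2, 3, 4, 5, 6, 7, 8]

N_eff = 9.0000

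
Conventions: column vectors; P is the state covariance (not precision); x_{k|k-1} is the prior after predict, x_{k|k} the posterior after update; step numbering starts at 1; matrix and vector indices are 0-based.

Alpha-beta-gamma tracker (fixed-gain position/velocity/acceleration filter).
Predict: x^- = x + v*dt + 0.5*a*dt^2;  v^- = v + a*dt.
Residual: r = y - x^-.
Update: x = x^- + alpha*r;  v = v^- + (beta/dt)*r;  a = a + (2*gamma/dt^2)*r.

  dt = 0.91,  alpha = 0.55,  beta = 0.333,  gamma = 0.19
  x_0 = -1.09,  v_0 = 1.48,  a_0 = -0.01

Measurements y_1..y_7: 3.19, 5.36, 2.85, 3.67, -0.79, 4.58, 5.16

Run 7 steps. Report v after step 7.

step 1: x_pred=0.2527  r=2.9373  x^+=1.8682  v^+=2.5458  a^+=1.3379
step 2: x_pred=4.7388  r=0.6212  x^+=5.0805  v^+=3.9906  a^+=1.6229
step 3: x_pred=9.3839  r=-6.5339  x^+=5.7902  v^+=3.0765  a^+=-1.3753
step 4: x_pred=8.0204  r=-4.3504  x^+=5.6277  v^+=0.2330  a^+=-3.3716
step 5: x_pred=4.4437  r=-5.2337  x^+=1.5652  v^+=-4.7504  a^+=-5.7733
step 6: x_pred=-5.1481  r=9.7281  x^+=0.2023  v^+=-6.4442  a^+=-1.3092
step 7: x_pred=-6.2040  r=11.3640  x^+=0.0462  v^+=-3.4771  a^+=3.9055

v_post = -3.4771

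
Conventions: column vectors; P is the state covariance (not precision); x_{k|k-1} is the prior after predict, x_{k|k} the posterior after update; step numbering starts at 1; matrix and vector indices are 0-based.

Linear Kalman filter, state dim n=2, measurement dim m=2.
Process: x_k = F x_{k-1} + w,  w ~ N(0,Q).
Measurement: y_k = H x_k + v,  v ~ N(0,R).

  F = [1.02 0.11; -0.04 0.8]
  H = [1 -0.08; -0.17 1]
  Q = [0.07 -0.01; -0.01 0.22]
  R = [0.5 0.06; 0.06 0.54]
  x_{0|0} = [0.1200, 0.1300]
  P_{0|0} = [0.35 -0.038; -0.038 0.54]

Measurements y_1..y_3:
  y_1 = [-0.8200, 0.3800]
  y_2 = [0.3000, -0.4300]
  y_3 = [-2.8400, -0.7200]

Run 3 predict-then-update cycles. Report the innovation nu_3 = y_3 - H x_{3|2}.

step 1: x^-=[0.1367, 0.0992]  P^-=[0.4321 -0.0076; -0.0076 0.5686]  S=[0.9370 -0.0667; -0.0667 1.1237]  K=[0.4587 -0.0449; -0.0207 0.5059]  nu=[-0.9488, 0.3040]  x^+=[-0.3121, 0.2726]  P^+=[0.2300 0.0424; 0.0424 0.2792]
step 2: x^-=[-0.2884, 0.2306]  P^-=[0.3222 0.0396; 0.0396 0.3963]  S=[0.8184 0.0136; 0.0136 0.9322]  K=[0.3902 -0.0220; 0.0026 0.4179]  nu=[0.6068, -0.7096]  x^+=[-0.0360, -0.0644]  P^+=[0.1974 0.0451; 0.0451 0.2335]
step 3: x^-=[-0.0438, -0.0500]  P^-=[0.2883 0.0391; 0.0391 0.3669]  S=[0.7844 0.0212; 0.0212 0.9019]  K=[0.3641 -0.0196; 0.0016 0.3994]  nu=[-2.8002, -0.6774]  x^+=[-1.0500, -0.3250]  P^+=[0.1843 0.0426; 0.0426 0.2230]

innov = [-2.8002, -0.6774]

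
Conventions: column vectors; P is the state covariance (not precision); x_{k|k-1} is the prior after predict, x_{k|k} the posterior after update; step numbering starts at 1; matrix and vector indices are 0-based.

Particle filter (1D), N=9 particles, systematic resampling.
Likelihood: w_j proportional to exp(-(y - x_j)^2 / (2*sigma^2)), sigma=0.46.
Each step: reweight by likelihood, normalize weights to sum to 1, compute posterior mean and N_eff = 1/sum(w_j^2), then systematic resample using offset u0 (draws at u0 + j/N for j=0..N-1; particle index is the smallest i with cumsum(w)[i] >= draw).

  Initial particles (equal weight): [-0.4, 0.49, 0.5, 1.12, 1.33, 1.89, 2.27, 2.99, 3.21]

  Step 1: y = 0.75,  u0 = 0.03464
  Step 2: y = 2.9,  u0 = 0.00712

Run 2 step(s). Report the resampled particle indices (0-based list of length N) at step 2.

resampled_idx = [5, 5, 6, 7, 8, 8, 8, 8, 8]

step 1: w=[0.0147, 0.2856, 0.2890, 0.2424, 0.1513, 0.0155, 0.0014, 0.0000, 0.0000]  mean=0.7839  Neff=4.0453  idx=[1, 1, 1, 2, 2, 3, 3, 3, 4]
step 2: w=[0.0002, 0.0002, 0.0002, 0.0003, 0.0003, 0.1207, 0.1207, 0.1207, 0.6365]  mean=1.2529  Neff=2.2277  idx=[5, 5, 6, 7, 8, 8, 8, 8, 8]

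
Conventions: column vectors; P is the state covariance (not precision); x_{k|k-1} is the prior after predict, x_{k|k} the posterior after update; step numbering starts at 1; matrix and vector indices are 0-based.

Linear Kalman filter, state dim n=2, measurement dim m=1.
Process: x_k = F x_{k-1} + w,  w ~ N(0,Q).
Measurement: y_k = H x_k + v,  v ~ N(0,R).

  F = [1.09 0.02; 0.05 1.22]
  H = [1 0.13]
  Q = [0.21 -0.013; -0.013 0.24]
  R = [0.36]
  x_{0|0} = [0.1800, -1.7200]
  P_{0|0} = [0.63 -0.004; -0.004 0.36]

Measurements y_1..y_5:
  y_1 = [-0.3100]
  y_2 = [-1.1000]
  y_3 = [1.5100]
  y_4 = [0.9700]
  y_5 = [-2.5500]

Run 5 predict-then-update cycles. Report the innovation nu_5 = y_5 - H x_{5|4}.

step 1: x^-=[0.1618, -2.0894]  P^-=[0.9585 0.0248; 0.0248 0.7769]  S=[1.3380]  K=[0.7187; 0.0940]  nu=[-0.2002]  x^+=[0.0179, -2.1082]  P^+=[0.2673 -0.0656; -0.0656 0.7651]
step 2: x^-=[-0.0226, -2.5711]  P^-=[0.5250 -0.0671; -0.0671 1.3714]  S=[0.8907]  K=[0.5796; 0.1248]  nu=[-0.7431]  x^+=[-0.4533, -2.6639]  P^+=[0.2258 -0.1315; -0.1315 1.3575]
step 3: x^-=[-0.5474, -3.2726]  P^-=[0.4730 -0.1426; -0.1426 2.2451]  S=[0.8339]  K=[0.5450; 0.1790]  nu=[2.4829]  x^+=[0.8058, -2.8283]  P^+=[0.2253 -0.2240; -0.2240 2.2184]
step 4: x^-=[0.8218, -3.4102]  P^-=[0.4688 -0.2446; -0.2446 3.5150]  S=[0.8246]  K=[0.5300; 0.2575]  nu=[0.5916]  x^+=[1.1353, -3.2579]  P^+=[0.2372 -0.3572; -0.3572 3.4604]
step 5: x^-=[1.1723, -3.9179]  P^-=[0.4777 -0.3909; -0.3909 5.3475]  S=[0.8264]  K=[0.5165; 0.3681]  nu=[-3.2130]  x^+=[-0.4872, -5.1007]  P^+=[0.2572 -0.5481; -0.5481 5.2355]

innov = [-3.2130]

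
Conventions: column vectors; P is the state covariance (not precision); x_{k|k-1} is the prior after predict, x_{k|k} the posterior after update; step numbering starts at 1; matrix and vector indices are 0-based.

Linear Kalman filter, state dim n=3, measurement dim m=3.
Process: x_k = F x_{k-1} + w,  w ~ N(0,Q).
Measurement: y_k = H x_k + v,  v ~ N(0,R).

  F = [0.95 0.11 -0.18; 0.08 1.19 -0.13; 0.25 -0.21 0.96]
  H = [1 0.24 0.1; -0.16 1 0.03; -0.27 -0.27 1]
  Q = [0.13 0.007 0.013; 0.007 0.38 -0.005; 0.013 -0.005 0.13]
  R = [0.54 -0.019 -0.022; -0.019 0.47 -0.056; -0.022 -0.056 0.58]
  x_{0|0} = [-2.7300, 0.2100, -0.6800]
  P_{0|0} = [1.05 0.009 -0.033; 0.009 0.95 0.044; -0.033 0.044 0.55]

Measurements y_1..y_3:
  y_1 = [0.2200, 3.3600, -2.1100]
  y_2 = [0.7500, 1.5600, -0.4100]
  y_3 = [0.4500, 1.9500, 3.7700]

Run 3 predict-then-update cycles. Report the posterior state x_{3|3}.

x_post = [0.0768, 1.6320, 0.9291]

step 1: x^-=[-2.4480, 0.1199, -1.3794]  P^-=[1.1184 0.2288 0.1215; 0.2288 1.7301 -0.2375; 0.1215 -0.2375 0.7099]  S=[1.8878 0.4156 -0.3740; 0.4156 2.1407 -0.7614; -0.3740 -0.7614 1.5935]  K=[0.6429 -0.1207 -0.0588; 0.1495 0.7230 -0.1004; 0.1661 0.0445 0.5254]  nu=[2.7772, 2.8898, -1.3592]  x^+=[-0.9317, 2.7608, -1.5036]  P^+=[0.3485 -0.0114 0.0495; -0.0114 0.3412 -0.0130; 0.0495 -0.0130 0.3085]
step 2: x^-=[-0.3108, 3.4063, -2.2561]  P^-=[0.4398 0.0685 0.0776; 0.0685 0.8714 -0.1380; 0.0776 -0.1380 0.4813]  S=[1.0766 0.1734 -0.1259; 0.1734 1.3221 -0.4233; -0.1259 -0.4233 1.1994]  K=[0.4385 -0.0658 -0.0269; 0.1370 0.5972 -0.1015; 0.1339 0.0191 0.4356]  nu=[0.4689, -1.8284, 2.6819]  x^+=[-0.0571, 2.1065, -1.0599]  P^+=[0.2348 -0.0014 0.0415; -0.0014 0.2841 -0.0190; 0.0415 -0.0190 0.2547]
step 3: x^-=[0.3683, 2.6400, -1.4741]  P^-=[0.3399 0.0650 0.0516; 0.0650 0.7929 -0.1239; 0.0516 -0.1239 0.4197]  S=[0.9653 0.1681 -0.1211; 0.1681 1.2432 -0.3891; -0.1211 -0.3891 1.1307]  K=[0.3789 -0.0501 -0.0277; 0.1386 0.5759 -0.1014; 0.1144 0.0154 0.4059]  nu=[-0.4045, -0.5869, 6.0564]  x^+=[0.0768, 1.6320, 0.9291]  P^+=[0.2023 0.0022 0.0336; 0.0022 0.2747 -0.0194; 0.0336 -0.0194 0.2359]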